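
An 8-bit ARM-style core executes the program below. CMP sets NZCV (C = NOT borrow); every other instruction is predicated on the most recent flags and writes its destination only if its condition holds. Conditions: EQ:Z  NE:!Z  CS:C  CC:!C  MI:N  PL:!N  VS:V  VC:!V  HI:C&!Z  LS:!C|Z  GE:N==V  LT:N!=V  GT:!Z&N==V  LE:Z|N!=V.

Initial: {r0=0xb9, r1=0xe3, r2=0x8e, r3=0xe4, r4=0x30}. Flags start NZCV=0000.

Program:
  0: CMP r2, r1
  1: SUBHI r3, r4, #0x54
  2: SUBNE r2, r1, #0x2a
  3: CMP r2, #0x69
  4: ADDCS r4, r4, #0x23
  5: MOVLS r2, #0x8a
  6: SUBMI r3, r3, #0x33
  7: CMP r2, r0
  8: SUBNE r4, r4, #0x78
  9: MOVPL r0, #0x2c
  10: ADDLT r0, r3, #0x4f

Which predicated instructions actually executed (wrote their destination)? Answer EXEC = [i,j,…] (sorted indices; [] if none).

EXEC = [2,4,9]

0: ✓ CMP  NZCV=1000
1: · SUBHI
2: ✓ SUBNE  r2←0xb9
3: ✓ CMP  NZCV=0011
4: ✓ ADDCS  r4←0x53
5: · MOVLS
6: · SUBMI
7: ✓ CMP  NZCV=0110
8: · SUBNE
9: ✓ MOVPL  r0←0x2c
10: · ADDLT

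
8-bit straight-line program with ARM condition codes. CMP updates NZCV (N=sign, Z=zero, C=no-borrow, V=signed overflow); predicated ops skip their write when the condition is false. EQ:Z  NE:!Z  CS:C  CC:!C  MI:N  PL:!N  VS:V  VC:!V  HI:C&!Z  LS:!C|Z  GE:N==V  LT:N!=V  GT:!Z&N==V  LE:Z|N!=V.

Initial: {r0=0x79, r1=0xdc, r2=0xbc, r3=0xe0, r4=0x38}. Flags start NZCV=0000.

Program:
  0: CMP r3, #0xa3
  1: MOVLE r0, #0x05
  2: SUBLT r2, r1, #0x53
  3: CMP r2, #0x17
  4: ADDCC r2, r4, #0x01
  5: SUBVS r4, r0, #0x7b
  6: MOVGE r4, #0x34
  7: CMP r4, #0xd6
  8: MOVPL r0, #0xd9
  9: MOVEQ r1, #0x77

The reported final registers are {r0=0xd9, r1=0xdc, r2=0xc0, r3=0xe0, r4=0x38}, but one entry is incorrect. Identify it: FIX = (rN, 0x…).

FIX = (r2, 0xbc)

0: ✓ CMP  NZCV=0010
1: · MOVLE
2: · SUBLT
3: ✓ CMP  NZCV=1010
4: · ADDCC
5: · SUBVS
6: · MOVGE
7: ✓ CMP  NZCV=0000
8: ✓ MOVPL  r0←0xd9
9: · MOVEQ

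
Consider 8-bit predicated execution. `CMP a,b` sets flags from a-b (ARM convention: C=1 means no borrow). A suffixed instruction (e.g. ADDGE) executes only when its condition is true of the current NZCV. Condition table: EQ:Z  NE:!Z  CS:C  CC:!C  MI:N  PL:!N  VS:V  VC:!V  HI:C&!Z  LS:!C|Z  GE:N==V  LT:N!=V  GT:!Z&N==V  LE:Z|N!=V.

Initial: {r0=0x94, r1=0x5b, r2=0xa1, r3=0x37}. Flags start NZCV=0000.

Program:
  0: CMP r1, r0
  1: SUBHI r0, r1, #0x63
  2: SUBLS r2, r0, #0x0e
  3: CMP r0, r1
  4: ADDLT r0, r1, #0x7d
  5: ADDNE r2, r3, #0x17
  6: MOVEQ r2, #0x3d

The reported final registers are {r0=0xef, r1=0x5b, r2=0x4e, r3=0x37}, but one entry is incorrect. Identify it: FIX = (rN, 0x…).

0: ✓ CMP  NZCV=1001
1: · SUBHI
2: ✓ SUBLS  r2←0x86
3: ✓ CMP  NZCV=0011
4: ✓ ADDLT  r0←0xd8
5: ✓ ADDNE  r2←0x4e
6: · MOVEQ

FIX = (r0, 0xd8)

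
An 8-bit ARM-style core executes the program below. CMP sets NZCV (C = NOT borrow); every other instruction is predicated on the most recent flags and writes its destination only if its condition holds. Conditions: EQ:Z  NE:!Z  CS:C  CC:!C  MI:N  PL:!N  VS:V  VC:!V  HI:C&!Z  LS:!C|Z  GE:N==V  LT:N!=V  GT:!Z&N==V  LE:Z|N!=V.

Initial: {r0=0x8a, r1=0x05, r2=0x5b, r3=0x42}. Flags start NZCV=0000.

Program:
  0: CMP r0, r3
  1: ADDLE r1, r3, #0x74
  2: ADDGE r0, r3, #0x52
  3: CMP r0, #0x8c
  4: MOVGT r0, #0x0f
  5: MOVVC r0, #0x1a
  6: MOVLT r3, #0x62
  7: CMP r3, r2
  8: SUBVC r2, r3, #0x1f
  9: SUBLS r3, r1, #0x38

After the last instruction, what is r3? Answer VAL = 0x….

VAL = 0x62

0: ✓ CMP  NZCV=0011
1: ✓ ADDLE  r1←0xb6
2: · ADDGE
3: ✓ CMP  NZCV=1000
4: · MOVGT
5: ✓ MOVVC  r0←0x1a
6: ✓ MOVLT  r3←0x62
7: ✓ CMP  NZCV=0010
8: ✓ SUBVC  r2←0x43
9: · SUBLS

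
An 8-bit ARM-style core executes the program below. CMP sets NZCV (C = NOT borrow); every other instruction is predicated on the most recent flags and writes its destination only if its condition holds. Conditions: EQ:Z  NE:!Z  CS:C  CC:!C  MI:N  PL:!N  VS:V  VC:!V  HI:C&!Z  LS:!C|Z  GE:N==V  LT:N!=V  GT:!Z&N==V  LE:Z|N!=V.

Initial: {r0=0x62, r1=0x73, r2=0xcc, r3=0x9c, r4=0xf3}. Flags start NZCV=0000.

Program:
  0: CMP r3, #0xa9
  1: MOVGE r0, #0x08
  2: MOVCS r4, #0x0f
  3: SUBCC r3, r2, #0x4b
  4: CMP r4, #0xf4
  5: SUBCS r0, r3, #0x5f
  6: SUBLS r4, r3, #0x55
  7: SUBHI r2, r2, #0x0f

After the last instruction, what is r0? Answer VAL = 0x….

[0] flags=1000 → (cmp)
[1] flags=1000 GE?F → skip
[2] flags=1000 CS?F → skip
[3] flags=1000 CC?T → r3=0x81
[4] flags=1000 → (cmp)
[5] flags=1000 CS?F → skip
[6] flags=1000 LS?T → r4=0x2c
[7] flags=1000 HI?F → skip

VAL = 0x62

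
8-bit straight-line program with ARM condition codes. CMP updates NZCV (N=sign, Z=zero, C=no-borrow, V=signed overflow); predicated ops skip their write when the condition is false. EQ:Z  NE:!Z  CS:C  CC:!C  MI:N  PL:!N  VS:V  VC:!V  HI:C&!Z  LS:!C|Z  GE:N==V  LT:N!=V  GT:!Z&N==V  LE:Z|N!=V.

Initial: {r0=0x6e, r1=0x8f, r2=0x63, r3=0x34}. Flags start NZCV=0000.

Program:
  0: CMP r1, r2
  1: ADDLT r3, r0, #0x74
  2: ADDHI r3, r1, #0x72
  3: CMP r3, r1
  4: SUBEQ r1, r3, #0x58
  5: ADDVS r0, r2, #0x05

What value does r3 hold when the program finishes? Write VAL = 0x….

VAL = 0x01

0: ✓ CMP  NZCV=0011
1: ✓ ADDLT  r3←0xe2
2: ✓ ADDHI  r3←0x01
3: ✓ CMP  NZCV=0000
4: · SUBEQ
5: · ADDVS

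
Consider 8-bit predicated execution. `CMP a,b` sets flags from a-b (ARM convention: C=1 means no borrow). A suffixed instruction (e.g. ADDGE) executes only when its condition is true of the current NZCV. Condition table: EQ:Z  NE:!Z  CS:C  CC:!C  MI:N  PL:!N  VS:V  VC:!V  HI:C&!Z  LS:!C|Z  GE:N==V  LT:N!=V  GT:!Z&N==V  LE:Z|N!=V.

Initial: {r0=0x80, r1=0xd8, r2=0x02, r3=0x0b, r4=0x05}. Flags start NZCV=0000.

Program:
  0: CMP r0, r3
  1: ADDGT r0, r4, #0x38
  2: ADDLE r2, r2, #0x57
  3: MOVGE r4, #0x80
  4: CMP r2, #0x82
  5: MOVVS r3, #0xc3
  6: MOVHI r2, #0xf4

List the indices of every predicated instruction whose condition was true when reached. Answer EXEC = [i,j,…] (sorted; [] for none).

[0] flags=0011 → (cmp)
[1] flags=0011 GT?F → skip
[2] flags=0011 LE?T → r2=0x59
[3] flags=0011 GE?F → skip
[4] flags=1001 → (cmp)
[5] flags=1001 VS?T → r3=0xc3
[6] flags=1001 HI?F → skip

EXEC = [2,5]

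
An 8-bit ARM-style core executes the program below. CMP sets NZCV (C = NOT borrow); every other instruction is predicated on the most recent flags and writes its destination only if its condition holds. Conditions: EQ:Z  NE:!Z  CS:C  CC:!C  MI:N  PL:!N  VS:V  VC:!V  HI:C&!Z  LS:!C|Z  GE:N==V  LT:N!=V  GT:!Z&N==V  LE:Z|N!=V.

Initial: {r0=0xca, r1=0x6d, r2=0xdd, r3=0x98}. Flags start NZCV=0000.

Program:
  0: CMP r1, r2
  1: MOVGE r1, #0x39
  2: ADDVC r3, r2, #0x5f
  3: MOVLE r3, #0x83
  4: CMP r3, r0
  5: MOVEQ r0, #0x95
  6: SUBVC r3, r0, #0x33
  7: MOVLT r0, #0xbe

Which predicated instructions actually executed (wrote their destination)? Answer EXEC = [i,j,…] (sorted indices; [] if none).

0: ✓ CMP  NZCV=1001
1: ✓ MOVGE  r1←0x39
2: · ADDVC
3: · MOVLE
4: ✓ CMP  NZCV=1000
5: · MOVEQ
6: ✓ SUBVC  r3←0x97
7: ✓ MOVLT  r0←0xbe

EXEC = [1,6,7]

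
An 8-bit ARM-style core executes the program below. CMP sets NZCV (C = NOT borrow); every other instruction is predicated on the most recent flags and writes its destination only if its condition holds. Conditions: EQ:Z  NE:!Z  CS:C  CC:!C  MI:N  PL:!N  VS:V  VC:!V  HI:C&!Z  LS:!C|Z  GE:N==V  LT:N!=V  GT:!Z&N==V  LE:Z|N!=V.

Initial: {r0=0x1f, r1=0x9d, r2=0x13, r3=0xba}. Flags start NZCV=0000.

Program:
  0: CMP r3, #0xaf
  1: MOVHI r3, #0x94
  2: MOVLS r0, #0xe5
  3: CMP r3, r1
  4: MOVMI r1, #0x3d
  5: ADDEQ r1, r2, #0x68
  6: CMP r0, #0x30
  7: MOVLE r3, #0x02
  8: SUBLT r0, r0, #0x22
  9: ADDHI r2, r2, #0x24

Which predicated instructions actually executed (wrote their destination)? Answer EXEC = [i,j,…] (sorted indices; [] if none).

0: ✓ CMP  NZCV=0010
1: ✓ MOVHI  r3←0x94
2: · MOVLS
3: ✓ CMP  NZCV=1000
4: ✓ MOVMI  r1←0x3d
5: · ADDEQ
6: ✓ CMP  NZCV=1000
7: ✓ MOVLE  r3←0x02
8: ✓ SUBLT  r0←0xfd
9: · ADDHI

EXEC = [1,4,7,8]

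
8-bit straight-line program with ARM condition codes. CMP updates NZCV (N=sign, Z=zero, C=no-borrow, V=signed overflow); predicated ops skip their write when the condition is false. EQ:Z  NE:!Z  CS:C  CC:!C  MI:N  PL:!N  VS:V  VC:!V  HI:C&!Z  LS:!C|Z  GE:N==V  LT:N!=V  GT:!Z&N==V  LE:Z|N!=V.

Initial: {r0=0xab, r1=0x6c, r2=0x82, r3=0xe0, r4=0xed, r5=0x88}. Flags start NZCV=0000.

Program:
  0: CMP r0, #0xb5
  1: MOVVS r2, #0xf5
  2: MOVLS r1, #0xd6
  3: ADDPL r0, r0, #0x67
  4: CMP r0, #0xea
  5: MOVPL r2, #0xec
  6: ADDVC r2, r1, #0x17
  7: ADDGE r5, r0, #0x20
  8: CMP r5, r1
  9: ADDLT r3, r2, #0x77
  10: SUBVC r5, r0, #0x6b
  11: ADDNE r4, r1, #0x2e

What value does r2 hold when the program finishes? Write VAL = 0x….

VAL = 0xed

[0] flags=1000 → (cmp)
[1] flags=1000 VS?F → skip
[2] flags=1000 LS?T → r1=0xd6
[3] flags=1000 PL?F → skip
[4] flags=1000 → (cmp)
[5] flags=1000 PL?F → skip
[6] flags=1000 VC?T → r2=0xed
[7] flags=1000 GE?F → skip
[8] flags=1000 → (cmp)
[9] flags=1000 LT?T → r3=0x64
[10] flags=1000 VC?T → r5=0x40
[11] flags=1000 NE?T → r4=0x04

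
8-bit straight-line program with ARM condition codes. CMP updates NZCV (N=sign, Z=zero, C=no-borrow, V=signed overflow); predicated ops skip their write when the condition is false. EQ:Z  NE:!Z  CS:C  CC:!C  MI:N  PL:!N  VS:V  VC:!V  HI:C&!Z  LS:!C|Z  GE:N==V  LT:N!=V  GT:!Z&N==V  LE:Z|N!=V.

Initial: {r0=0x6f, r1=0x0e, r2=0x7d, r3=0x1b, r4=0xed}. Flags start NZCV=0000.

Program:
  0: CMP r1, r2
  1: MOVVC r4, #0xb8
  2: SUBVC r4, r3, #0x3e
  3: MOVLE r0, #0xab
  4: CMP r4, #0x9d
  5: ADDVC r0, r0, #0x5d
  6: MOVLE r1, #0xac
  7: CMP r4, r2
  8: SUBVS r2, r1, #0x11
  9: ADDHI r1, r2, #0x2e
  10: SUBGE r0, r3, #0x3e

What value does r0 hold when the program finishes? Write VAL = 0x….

VAL = 0x08

[0] flags=1000 → (cmp)
[1] flags=1000 VC?T → r4=0xb8
[2] flags=1000 VC?T → r4=0xdd
[3] flags=1000 LE?T → r0=0xab
[4] flags=0010 → (cmp)
[5] flags=0010 VC?T → r0=0x08
[6] flags=0010 LE?F → skip
[7] flags=0011 → (cmp)
[8] flags=0011 VS?T → r2=0xfd
[9] flags=0011 HI?T → r1=0x2b
[10] flags=0011 GE?F → skip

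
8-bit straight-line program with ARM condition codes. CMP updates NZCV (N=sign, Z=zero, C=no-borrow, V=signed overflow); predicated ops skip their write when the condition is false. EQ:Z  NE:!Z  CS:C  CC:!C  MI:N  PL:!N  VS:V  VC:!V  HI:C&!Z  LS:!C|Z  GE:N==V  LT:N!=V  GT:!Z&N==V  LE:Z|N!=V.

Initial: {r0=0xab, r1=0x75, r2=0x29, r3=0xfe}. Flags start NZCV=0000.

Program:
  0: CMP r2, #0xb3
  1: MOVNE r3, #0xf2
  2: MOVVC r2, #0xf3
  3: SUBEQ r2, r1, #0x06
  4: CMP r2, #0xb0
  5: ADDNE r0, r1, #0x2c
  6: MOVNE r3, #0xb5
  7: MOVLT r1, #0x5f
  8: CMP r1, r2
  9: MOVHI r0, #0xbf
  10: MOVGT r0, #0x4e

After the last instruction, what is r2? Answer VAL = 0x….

[0] flags=0000 → (cmp)
[1] flags=0000 NE?T → r3=0xf2
[2] flags=0000 VC?T → r2=0xf3
[3] flags=0000 EQ?F → skip
[4] flags=0010 → (cmp)
[5] flags=0010 NE?T → r0=0xa1
[6] flags=0010 NE?T → r3=0xb5
[7] flags=0010 LT?F → skip
[8] flags=1001 → (cmp)
[9] flags=1001 HI?F → skip
[10] flags=1001 GT?T → r0=0x4e

VAL = 0xf3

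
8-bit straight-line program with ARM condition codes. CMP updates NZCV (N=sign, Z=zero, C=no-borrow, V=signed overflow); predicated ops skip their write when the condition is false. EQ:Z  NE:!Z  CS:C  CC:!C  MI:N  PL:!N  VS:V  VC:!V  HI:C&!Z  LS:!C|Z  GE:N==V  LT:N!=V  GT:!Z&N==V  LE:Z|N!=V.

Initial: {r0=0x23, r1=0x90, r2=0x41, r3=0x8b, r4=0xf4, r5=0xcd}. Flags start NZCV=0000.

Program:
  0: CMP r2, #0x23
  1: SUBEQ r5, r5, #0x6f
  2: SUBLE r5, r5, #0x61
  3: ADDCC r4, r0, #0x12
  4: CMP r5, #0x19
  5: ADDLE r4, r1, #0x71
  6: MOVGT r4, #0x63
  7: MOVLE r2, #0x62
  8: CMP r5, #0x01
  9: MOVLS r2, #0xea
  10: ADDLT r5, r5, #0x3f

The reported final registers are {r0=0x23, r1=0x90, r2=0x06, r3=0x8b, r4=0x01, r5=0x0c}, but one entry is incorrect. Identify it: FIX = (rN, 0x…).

FIX = (r2, 0x62)

0: ✓ CMP  NZCV=0010
1: · SUBEQ
2: · SUBLE
3: · ADDCC
4: ✓ CMP  NZCV=1010
5: ✓ ADDLE  r4←0x01
6: · MOVGT
7: ✓ MOVLE  r2←0x62
8: ✓ CMP  NZCV=1010
9: · MOVLS
10: ✓ ADDLT  r5←0x0c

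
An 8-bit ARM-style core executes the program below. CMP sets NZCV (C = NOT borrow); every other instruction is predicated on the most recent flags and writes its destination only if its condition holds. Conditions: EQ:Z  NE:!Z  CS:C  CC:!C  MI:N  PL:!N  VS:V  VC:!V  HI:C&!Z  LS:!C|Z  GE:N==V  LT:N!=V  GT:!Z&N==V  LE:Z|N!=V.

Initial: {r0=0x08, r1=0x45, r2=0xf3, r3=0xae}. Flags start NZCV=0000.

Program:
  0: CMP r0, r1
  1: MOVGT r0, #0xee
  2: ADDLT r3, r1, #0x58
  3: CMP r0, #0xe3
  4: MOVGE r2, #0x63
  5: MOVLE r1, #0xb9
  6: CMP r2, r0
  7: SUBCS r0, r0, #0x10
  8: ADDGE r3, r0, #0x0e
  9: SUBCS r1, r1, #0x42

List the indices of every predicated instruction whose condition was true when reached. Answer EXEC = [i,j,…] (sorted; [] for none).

EXEC = [2,4,7,8,9]

0: ✓ CMP  NZCV=1000
1: · MOVGT
2: ✓ ADDLT  r3←0x9d
3: ✓ CMP  NZCV=0000
4: ✓ MOVGE  r2←0x63
5: · MOVLE
6: ✓ CMP  NZCV=0010
7: ✓ SUBCS  r0←0xf8
8: ✓ ADDGE  r3←0x06
9: ✓ SUBCS  r1←0x03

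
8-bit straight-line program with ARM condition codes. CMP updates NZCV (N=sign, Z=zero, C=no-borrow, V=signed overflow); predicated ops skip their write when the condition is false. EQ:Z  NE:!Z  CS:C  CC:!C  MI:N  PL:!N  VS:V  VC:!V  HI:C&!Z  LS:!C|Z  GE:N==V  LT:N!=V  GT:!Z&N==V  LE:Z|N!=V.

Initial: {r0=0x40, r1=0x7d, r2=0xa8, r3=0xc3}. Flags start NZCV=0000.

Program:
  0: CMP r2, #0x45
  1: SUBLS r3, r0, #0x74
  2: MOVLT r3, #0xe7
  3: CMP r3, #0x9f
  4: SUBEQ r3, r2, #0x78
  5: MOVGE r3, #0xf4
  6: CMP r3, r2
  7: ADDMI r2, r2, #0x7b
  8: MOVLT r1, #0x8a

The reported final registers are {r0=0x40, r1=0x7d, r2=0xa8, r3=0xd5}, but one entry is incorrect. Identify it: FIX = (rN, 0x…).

FIX = (r3, 0xf4)

0: ✓ CMP  NZCV=0011
1: · SUBLS
2: ✓ MOVLT  r3←0xe7
3: ✓ CMP  NZCV=0010
4: · SUBEQ
5: ✓ MOVGE  r3←0xf4
6: ✓ CMP  NZCV=0010
7: · ADDMI
8: · MOVLT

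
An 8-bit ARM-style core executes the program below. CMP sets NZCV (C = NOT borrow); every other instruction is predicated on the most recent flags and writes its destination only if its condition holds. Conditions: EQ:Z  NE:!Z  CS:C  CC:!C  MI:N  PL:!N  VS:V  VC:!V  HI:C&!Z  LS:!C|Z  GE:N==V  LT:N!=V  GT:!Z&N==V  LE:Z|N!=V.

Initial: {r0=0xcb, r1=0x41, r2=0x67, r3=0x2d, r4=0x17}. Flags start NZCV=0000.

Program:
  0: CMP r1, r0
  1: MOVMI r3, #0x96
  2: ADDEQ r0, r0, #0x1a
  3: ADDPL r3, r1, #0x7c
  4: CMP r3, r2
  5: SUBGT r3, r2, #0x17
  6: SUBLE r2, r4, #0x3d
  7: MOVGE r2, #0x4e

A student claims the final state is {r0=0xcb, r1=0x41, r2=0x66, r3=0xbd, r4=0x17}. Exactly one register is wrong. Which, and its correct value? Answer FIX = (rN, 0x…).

[0] flags=0000 → (cmp)
[1] flags=0000 MI?F → skip
[2] flags=0000 EQ?F → skip
[3] flags=0000 PL?T → r3=0xbd
[4] flags=0011 → (cmp)
[5] flags=0011 GT?F → skip
[6] flags=0011 LE?T → r2=0xda
[7] flags=0011 GE?F → skip

FIX = (r2, 0xda)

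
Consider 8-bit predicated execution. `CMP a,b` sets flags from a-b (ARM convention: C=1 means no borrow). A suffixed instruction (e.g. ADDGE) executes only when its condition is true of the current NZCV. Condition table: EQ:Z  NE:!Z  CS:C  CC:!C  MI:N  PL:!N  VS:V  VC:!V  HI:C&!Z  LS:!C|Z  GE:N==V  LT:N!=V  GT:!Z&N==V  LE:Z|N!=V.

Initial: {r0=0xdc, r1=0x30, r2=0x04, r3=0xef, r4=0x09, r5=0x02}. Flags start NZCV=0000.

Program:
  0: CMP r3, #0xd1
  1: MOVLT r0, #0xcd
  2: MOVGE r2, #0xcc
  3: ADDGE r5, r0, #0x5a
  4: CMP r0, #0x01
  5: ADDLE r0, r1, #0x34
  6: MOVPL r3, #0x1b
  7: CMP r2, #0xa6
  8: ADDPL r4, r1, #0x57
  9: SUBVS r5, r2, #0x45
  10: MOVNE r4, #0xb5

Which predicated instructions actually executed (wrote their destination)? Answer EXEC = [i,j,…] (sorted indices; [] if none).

EXEC = [2,3,5,8,10]

0: ✓ CMP  NZCV=0010
1: · MOVLT
2: ✓ MOVGE  r2←0xcc
3: ✓ ADDGE  r5←0x36
4: ✓ CMP  NZCV=1010
5: ✓ ADDLE  r0←0x64
6: · MOVPL
7: ✓ CMP  NZCV=0010
8: ✓ ADDPL  r4←0x87
9: · SUBVS
10: ✓ MOVNE  r4←0xb5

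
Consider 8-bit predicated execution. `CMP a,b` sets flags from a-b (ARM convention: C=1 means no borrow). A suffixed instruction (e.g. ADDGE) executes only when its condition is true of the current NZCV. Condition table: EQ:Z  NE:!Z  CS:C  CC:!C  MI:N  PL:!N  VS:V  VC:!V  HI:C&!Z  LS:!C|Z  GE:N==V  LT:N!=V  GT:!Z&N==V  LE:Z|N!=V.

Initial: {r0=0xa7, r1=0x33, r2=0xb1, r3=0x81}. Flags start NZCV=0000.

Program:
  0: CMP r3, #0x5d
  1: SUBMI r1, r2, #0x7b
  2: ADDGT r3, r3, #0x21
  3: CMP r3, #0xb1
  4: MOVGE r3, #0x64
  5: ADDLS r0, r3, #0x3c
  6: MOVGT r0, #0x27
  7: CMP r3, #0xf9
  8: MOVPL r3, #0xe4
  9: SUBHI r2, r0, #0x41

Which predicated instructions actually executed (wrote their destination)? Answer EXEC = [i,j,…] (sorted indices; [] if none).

EXEC = [5]

[0] flags=0011 → (cmp)
[1] flags=0011 MI?F → skip
[2] flags=0011 GT?F → skip
[3] flags=1000 → (cmp)
[4] flags=1000 GE?F → skip
[5] flags=1000 LS?T → r0=0xbd
[6] flags=1000 GT?F → skip
[7] flags=1000 → (cmp)
[8] flags=1000 PL?F → skip
[9] flags=1000 HI?F → skip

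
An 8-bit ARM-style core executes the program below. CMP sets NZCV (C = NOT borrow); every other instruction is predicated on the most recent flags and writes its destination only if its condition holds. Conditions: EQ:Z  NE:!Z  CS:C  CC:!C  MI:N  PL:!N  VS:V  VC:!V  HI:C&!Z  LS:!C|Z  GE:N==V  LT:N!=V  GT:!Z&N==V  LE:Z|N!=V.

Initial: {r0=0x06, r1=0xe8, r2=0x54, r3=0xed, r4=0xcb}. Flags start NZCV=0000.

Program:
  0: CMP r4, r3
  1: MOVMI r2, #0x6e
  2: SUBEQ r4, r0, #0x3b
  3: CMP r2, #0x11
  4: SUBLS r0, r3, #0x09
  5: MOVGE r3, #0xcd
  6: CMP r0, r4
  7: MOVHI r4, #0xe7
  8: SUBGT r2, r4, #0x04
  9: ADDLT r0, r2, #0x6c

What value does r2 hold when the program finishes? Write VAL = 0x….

[0] flags=1000 → (cmp)
[1] flags=1000 MI?T → r2=0x6e
[2] flags=1000 EQ?F → skip
[3] flags=0010 → (cmp)
[4] flags=0010 LS?F → skip
[5] flags=0010 GE?T → r3=0xcd
[6] flags=0000 → (cmp)
[7] flags=0000 HI?F → skip
[8] flags=0000 GT?T → r2=0xc7
[9] flags=0000 LT?F → skip

VAL = 0xc7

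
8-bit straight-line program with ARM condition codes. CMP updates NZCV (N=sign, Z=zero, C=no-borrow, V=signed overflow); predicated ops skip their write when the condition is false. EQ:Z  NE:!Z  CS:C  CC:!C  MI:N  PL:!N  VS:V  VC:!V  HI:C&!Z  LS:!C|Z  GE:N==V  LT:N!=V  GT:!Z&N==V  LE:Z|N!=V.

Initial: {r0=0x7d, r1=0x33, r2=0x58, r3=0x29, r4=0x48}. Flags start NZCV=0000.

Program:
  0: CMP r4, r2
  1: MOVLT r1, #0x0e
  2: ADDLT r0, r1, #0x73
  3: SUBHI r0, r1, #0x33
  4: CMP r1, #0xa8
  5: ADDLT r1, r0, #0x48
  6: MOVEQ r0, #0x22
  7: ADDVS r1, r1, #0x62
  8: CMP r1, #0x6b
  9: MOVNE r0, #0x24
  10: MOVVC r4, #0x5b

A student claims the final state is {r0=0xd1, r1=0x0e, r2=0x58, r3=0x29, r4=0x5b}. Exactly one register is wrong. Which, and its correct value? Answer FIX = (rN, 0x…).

FIX = (r0, 0x24)

[0] flags=1000 → (cmp)
[1] flags=1000 LT?T → r1=0x0e
[2] flags=1000 LT?T → r0=0x81
[3] flags=1000 HI?F → skip
[4] flags=0000 → (cmp)
[5] flags=0000 LT?F → skip
[6] flags=0000 EQ?F → skip
[7] flags=0000 VS?F → skip
[8] flags=1000 → (cmp)
[9] flags=1000 NE?T → r0=0x24
[10] flags=1000 VC?T → r4=0x5b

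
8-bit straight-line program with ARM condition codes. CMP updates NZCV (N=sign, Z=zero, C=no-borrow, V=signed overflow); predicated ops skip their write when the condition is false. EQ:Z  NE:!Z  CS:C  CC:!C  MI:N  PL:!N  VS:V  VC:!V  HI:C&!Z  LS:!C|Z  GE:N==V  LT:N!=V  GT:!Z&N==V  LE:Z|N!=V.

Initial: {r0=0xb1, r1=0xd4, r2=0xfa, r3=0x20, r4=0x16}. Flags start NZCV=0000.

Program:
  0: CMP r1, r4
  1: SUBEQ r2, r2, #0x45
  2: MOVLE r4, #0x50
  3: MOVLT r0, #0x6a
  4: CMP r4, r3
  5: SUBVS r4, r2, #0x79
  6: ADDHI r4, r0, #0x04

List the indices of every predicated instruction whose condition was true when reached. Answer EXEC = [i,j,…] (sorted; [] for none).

0: ✓ CMP  NZCV=1010
1: · SUBEQ
2: ✓ MOVLE  r4←0x50
3: ✓ MOVLT  r0←0x6a
4: ✓ CMP  NZCV=0010
5: · SUBVS
6: ✓ ADDHI  r4←0x6e

EXEC = [2,3,6]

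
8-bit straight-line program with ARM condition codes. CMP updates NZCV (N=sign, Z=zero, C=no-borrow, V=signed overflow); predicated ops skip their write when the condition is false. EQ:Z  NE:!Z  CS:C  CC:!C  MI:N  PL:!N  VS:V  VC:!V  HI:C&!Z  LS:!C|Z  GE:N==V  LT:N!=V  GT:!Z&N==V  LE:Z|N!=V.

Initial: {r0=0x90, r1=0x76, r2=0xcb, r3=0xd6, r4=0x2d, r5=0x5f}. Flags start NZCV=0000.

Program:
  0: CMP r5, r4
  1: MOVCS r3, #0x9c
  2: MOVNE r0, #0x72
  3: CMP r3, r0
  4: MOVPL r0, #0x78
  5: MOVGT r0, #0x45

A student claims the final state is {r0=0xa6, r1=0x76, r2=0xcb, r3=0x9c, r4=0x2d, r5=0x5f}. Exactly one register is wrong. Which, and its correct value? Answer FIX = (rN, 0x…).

FIX = (r0, 0x78)

[0] flags=0010 → (cmp)
[1] flags=0010 CS?T → r3=0x9c
[2] flags=0010 NE?T → r0=0x72
[3] flags=0011 → (cmp)
[4] flags=0011 PL?T → r0=0x78
[5] flags=0011 GT?F → skip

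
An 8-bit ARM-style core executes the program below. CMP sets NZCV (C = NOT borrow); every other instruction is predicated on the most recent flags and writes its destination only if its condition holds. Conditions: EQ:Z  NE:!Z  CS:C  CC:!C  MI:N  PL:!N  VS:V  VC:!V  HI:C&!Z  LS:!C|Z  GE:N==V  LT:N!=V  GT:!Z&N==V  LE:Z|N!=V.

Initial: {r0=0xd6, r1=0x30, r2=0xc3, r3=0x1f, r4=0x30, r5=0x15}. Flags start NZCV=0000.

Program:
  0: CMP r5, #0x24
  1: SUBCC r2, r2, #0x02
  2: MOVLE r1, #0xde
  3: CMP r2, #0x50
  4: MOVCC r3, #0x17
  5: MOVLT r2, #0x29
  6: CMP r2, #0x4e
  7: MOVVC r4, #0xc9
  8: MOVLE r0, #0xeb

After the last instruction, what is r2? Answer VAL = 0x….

VAL = 0x29

[0] flags=1000 → (cmp)
[1] flags=1000 CC?T → r2=0xc1
[2] flags=1000 LE?T → r1=0xde
[3] flags=0011 → (cmp)
[4] flags=0011 CC?F → skip
[5] flags=0011 LT?T → r2=0x29
[6] flags=1000 → (cmp)
[7] flags=1000 VC?T → r4=0xc9
[8] flags=1000 LE?T → r0=0xeb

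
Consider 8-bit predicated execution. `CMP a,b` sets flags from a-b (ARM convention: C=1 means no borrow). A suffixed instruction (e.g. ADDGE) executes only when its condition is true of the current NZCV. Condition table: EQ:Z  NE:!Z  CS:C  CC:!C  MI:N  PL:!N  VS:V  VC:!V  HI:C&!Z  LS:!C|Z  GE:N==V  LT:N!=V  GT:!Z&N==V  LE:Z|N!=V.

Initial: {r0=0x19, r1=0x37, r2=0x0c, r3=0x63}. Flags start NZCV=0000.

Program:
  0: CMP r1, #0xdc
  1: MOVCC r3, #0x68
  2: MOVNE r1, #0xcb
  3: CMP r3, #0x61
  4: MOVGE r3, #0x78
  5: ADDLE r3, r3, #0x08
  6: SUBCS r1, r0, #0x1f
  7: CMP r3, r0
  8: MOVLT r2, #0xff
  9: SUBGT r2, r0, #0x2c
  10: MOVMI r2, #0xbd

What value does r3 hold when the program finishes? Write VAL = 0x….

VAL = 0x78

0: ✓ CMP  NZCV=0000
1: ✓ MOVCC  r3←0x68
2: ✓ MOVNE  r1←0xcb
3: ✓ CMP  NZCV=0010
4: ✓ MOVGE  r3←0x78
5: · ADDLE
6: ✓ SUBCS  r1←0xfa
7: ✓ CMP  NZCV=0010
8: · MOVLT
9: ✓ SUBGT  r2←0xed
10: · MOVMI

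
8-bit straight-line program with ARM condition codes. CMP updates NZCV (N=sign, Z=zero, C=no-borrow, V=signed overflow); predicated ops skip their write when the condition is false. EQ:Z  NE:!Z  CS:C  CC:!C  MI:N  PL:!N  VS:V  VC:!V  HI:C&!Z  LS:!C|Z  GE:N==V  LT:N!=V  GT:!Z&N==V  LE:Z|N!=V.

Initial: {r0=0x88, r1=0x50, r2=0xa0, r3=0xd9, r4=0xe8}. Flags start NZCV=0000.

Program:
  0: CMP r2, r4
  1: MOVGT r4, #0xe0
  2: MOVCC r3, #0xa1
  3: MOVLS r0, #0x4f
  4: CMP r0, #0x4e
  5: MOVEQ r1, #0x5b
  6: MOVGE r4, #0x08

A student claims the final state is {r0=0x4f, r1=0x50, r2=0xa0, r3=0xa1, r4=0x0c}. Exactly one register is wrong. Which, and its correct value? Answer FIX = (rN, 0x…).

[0] flags=1000 → (cmp)
[1] flags=1000 GT?F → skip
[2] flags=1000 CC?T → r3=0xa1
[3] flags=1000 LS?T → r0=0x4f
[4] flags=0010 → (cmp)
[5] flags=0010 EQ?F → skip
[6] flags=0010 GE?T → r4=0x08

FIX = (r4, 0x08)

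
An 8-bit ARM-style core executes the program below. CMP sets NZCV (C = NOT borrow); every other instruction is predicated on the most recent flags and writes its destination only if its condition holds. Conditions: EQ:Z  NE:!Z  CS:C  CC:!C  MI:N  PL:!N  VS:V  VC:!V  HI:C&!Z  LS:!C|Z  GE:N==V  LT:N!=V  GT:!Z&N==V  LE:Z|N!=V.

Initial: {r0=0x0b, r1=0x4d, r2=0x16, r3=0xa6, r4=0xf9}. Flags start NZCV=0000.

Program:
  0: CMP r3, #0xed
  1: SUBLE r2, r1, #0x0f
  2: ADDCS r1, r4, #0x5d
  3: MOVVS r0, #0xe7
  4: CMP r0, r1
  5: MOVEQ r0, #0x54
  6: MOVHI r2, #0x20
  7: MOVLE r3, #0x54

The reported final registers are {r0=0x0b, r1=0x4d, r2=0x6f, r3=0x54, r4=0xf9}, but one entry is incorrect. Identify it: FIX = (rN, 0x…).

[0] flags=1000 → (cmp)
[1] flags=1000 LE?T → r2=0x3e
[2] flags=1000 CS?F → skip
[3] flags=1000 VS?F → skip
[4] flags=1000 → (cmp)
[5] flags=1000 EQ?F → skip
[6] flags=1000 HI?F → skip
[7] flags=1000 LE?T → r3=0x54

FIX = (r2, 0x3e)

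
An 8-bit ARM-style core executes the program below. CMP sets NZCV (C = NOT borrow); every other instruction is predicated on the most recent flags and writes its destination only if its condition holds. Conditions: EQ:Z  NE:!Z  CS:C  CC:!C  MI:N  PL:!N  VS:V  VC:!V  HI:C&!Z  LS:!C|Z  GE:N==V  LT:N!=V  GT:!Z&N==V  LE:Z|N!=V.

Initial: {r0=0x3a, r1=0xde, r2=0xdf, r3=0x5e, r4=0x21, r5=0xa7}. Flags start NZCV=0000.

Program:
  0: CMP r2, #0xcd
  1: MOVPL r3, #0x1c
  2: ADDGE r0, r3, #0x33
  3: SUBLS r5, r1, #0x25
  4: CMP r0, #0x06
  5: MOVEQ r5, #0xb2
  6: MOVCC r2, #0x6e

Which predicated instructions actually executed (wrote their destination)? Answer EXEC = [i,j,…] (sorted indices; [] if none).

[0] flags=0010 → (cmp)
[1] flags=0010 PL?T → r3=0x1c
[2] flags=0010 GE?T → r0=0x4f
[3] flags=0010 LS?F → skip
[4] flags=0010 → (cmp)
[5] flags=0010 EQ?F → skip
[6] flags=0010 CC?F → skip

EXEC = [1,2]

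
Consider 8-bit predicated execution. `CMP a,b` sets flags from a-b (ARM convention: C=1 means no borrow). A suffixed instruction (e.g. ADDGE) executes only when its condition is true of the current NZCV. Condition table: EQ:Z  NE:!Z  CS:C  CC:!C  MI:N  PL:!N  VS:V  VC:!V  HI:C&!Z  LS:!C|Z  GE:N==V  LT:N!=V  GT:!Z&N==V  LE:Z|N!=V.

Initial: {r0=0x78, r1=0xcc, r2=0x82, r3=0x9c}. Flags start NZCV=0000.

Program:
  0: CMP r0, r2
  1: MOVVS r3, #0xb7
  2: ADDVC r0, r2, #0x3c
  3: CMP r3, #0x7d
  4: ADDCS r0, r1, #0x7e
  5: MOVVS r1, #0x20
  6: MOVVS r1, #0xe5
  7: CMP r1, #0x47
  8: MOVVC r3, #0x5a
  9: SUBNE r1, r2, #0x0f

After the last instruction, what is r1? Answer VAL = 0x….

0: ✓ CMP  NZCV=1001
1: ✓ MOVVS  r3←0xb7
2: · ADDVC
3: ✓ CMP  NZCV=0011
4: ✓ ADDCS  r0←0x4a
5: ✓ MOVVS  r1←0x20
6: ✓ MOVVS  r1←0xe5
7: ✓ CMP  NZCV=1010
8: ✓ MOVVC  r3←0x5a
9: ✓ SUBNE  r1←0x73

VAL = 0x73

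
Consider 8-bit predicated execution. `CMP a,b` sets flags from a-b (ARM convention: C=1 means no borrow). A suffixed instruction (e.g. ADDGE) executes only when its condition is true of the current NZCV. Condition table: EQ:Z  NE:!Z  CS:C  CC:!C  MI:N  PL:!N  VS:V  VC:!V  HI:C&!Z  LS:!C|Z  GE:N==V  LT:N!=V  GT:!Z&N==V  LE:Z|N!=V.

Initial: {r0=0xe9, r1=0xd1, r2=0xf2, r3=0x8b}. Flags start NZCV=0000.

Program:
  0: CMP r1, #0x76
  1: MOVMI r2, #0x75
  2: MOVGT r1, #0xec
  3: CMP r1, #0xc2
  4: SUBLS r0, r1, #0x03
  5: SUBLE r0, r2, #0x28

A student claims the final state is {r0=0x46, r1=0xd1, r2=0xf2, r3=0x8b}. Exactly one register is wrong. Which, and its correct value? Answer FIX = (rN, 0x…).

0: ✓ CMP  NZCV=0011
1: · MOVMI
2: · MOVGT
3: ✓ CMP  NZCV=0010
4: · SUBLS
5: · SUBLE

FIX = (r0, 0xe9)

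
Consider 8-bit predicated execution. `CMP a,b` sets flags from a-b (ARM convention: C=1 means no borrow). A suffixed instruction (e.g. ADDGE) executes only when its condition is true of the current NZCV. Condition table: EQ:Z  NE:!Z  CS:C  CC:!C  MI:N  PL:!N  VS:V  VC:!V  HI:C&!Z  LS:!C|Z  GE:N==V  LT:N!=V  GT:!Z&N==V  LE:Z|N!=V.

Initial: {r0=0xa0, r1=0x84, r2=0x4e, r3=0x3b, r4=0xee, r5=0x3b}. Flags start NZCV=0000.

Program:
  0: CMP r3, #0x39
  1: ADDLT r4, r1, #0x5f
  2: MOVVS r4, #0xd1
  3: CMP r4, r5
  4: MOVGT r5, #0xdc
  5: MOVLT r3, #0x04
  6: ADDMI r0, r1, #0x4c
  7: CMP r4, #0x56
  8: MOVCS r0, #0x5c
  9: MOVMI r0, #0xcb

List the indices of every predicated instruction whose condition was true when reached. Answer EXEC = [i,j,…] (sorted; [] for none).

[0] flags=0010 → (cmp)
[1] flags=0010 LT?F → skip
[2] flags=0010 VS?F → skip
[3] flags=1010 → (cmp)
[4] flags=1010 GT?F → skip
[5] flags=1010 LT?T → r3=0x04
[6] flags=1010 MI?T → r0=0xd0
[7] flags=1010 → (cmp)
[8] flags=1010 CS?T → r0=0x5c
[9] flags=1010 MI?T → r0=0xcb

EXEC = [5,6,8,9]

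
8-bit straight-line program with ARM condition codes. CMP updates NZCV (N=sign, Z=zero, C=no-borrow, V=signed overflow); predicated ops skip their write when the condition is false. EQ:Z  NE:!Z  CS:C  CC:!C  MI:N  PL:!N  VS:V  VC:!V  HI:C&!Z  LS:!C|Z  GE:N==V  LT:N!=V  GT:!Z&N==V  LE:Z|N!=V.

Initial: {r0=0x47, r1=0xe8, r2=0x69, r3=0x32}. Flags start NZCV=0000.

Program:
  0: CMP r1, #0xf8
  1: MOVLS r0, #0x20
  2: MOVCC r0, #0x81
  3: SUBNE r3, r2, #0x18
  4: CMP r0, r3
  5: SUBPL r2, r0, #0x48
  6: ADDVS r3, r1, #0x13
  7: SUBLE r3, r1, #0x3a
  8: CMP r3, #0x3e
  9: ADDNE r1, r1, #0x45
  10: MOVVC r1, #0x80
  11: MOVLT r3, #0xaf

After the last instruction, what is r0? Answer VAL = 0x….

VAL = 0x81

[0] flags=1000 → (cmp)
[1] flags=1000 LS?T → r0=0x20
[2] flags=1000 CC?T → r0=0x81
[3] flags=1000 NE?T → r3=0x51
[4] flags=0011 → (cmp)
[5] flags=0011 PL?T → r2=0x39
[6] flags=0011 VS?T → r3=0xfb
[7] flags=0011 LE?T → r3=0xae
[8] flags=0011 → (cmp)
[9] flags=0011 NE?T → r1=0x2d
[10] flags=0011 VC?F → skip
[11] flags=0011 LT?T → r3=0xaf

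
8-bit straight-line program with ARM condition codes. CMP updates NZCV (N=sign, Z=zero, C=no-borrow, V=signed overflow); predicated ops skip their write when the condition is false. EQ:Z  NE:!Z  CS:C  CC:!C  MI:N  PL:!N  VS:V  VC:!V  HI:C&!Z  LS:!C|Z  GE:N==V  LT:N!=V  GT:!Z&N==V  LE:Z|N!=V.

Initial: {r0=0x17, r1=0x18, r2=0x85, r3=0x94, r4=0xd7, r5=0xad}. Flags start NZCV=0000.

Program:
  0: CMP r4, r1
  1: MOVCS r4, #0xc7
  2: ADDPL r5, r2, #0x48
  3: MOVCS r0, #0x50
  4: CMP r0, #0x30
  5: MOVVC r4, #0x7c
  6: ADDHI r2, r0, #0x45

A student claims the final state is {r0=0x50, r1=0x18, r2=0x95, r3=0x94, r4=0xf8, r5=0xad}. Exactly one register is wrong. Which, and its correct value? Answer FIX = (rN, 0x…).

FIX = (r4, 0x7c)

0: ✓ CMP  NZCV=1010
1: ✓ MOVCS  r4←0xc7
2: · ADDPL
3: ✓ MOVCS  r0←0x50
4: ✓ CMP  NZCV=0010
5: ✓ MOVVC  r4←0x7c
6: ✓ ADDHI  r2←0x95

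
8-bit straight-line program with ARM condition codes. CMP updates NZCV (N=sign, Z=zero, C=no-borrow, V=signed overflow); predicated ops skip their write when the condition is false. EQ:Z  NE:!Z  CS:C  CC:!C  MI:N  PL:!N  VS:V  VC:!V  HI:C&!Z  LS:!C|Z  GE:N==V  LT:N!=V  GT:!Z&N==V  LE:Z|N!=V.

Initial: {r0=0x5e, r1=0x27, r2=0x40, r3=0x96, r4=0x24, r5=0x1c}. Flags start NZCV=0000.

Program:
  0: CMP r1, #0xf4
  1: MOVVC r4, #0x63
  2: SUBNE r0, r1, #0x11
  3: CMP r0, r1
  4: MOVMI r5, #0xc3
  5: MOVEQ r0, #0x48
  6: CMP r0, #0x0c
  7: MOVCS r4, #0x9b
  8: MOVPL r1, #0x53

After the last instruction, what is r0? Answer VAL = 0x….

[0] flags=0000 → (cmp)
[1] flags=0000 VC?T → r4=0x63
[2] flags=0000 NE?T → r0=0x16
[3] flags=1000 → (cmp)
[4] flags=1000 MI?T → r5=0xc3
[5] flags=1000 EQ?F → skip
[6] flags=0010 → (cmp)
[7] flags=0010 CS?T → r4=0x9b
[8] flags=0010 PL?T → r1=0x53

VAL = 0x16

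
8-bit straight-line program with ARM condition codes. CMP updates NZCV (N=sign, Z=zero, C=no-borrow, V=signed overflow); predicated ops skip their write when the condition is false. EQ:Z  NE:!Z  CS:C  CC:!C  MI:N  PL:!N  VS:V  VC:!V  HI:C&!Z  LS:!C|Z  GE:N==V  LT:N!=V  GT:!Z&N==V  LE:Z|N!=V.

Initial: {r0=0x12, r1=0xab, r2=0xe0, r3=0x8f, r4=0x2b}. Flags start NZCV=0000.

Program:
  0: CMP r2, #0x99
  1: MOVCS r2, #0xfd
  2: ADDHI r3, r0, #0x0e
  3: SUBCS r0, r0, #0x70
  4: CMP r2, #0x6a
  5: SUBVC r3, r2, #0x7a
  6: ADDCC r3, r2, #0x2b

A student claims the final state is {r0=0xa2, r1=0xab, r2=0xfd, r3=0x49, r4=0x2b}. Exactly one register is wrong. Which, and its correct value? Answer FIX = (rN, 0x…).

FIX = (r3, 0x83)

0: ✓ CMP  NZCV=0010
1: ✓ MOVCS  r2←0xfd
2: ✓ ADDHI  r3←0x20
3: ✓ SUBCS  r0←0xa2
4: ✓ CMP  NZCV=1010
5: ✓ SUBVC  r3←0x83
6: · ADDCC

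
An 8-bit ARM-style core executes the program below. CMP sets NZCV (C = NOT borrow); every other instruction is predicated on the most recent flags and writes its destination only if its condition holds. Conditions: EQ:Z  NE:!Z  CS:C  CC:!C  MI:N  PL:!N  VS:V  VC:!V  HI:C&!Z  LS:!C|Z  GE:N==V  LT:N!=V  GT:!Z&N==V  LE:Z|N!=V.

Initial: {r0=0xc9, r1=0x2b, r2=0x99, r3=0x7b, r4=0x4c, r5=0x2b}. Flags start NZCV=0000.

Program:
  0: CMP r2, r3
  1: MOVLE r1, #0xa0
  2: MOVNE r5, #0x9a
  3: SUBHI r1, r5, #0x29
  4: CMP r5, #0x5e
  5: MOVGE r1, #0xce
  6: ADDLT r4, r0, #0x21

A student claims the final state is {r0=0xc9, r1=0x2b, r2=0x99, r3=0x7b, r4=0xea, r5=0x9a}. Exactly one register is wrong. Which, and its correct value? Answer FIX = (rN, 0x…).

FIX = (r1, 0x71)

0: ✓ CMP  NZCV=0011
1: ✓ MOVLE  r1←0xa0
2: ✓ MOVNE  r5←0x9a
3: ✓ SUBHI  r1←0x71
4: ✓ CMP  NZCV=0011
5: · MOVGE
6: ✓ ADDLT  r4←0xea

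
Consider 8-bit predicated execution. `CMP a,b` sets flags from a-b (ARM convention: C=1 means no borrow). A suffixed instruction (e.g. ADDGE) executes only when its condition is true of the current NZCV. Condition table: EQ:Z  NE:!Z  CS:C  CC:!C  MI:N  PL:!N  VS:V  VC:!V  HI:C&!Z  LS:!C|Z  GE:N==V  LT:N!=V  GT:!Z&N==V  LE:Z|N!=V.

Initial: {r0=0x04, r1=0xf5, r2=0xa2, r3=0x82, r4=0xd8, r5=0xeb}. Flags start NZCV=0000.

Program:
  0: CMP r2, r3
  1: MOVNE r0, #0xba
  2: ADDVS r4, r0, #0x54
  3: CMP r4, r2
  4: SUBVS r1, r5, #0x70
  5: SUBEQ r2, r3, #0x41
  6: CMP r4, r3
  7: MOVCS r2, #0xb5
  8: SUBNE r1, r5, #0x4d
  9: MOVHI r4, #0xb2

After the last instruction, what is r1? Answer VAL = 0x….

0: ✓ CMP  NZCV=0010
1: ✓ MOVNE  r0←0xba
2: · ADDVS
3: ✓ CMP  NZCV=0010
4: · SUBVS
5: · SUBEQ
6: ✓ CMP  NZCV=0010
7: ✓ MOVCS  r2←0xb5
8: ✓ SUBNE  r1←0x9e
9: ✓ MOVHI  r4←0xb2

VAL = 0x9e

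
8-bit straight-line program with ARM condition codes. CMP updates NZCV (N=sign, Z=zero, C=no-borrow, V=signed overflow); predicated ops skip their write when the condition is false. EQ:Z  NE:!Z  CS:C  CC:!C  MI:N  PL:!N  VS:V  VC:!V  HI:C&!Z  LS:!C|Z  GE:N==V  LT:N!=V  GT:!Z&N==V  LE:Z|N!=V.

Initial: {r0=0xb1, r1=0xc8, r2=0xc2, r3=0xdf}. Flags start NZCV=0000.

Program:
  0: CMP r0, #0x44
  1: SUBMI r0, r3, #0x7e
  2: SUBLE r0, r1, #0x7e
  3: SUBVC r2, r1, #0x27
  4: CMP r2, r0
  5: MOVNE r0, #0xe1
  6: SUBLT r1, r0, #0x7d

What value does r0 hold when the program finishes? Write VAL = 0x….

VAL = 0xe1

0: ✓ CMP  NZCV=0011
1: · SUBMI
2: ✓ SUBLE  r0←0x4a
3: · SUBVC
4: ✓ CMP  NZCV=0011
5: ✓ MOVNE  r0←0xe1
6: ✓ SUBLT  r1←0x64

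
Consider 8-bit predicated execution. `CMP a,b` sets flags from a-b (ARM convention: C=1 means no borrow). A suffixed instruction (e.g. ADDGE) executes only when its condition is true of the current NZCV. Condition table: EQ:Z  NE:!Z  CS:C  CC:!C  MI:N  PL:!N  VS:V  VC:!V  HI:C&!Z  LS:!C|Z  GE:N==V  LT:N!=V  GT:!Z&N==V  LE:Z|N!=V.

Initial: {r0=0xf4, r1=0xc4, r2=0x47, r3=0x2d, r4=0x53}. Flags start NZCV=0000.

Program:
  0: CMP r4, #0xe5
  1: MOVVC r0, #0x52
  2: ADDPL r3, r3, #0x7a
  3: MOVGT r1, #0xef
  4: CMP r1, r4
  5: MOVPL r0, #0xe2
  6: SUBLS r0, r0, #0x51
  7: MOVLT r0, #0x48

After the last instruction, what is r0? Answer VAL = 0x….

[0] flags=0000 → (cmp)
[1] flags=0000 VC?T → r0=0x52
[2] flags=0000 PL?T → r3=0xa7
[3] flags=0000 GT?T → r1=0xef
[4] flags=1010 → (cmp)
[5] flags=1010 PL?F → skip
[6] flags=1010 LS?F → skip
[7] flags=1010 LT?T → r0=0x48

VAL = 0x48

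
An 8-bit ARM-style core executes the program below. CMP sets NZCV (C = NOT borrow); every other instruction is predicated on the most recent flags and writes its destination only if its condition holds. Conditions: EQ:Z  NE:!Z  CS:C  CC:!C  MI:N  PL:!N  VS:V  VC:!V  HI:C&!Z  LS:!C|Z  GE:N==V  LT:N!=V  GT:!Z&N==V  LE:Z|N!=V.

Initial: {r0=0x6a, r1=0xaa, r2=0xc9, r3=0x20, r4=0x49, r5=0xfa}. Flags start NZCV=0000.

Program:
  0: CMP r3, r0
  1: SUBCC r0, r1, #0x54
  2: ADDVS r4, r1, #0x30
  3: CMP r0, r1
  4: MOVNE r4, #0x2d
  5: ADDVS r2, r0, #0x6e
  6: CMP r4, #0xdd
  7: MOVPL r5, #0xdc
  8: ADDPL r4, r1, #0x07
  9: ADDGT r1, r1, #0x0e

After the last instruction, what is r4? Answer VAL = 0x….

VAL = 0xb1

[0] flags=1000 → (cmp)
[1] flags=1000 CC?T → r0=0x56
[2] flags=1000 VS?F → skip
[3] flags=1001 → (cmp)
[4] flags=1001 NE?T → r4=0x2d
[5] flags=1001 VS?T → r2=0xc4
[6] flags=0000 → (cmp)
[7] flags=0000 PL?T → r5=0xdc
[8] flags=0000 PL?T → r4=0xb1
[9] flags=0000 GT?T → r1=0xb8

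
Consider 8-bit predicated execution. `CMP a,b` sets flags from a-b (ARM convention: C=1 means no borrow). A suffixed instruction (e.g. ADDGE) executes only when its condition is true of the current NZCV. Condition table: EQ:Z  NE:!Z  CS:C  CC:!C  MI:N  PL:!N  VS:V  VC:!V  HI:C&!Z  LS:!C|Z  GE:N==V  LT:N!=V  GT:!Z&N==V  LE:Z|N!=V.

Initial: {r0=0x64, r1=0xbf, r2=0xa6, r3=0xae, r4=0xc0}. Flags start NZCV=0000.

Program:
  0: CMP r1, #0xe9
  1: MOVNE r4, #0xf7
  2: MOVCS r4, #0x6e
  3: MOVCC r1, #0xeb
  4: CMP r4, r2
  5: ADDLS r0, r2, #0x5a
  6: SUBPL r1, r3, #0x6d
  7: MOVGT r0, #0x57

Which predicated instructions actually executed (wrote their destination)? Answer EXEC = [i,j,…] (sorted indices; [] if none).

EXEC = [1,3,6,7]

[0] flags=1000 → (cmp)
[1] flags=1000 NE?T → r4=0xf7
[2] flags=1000 CS?F → skip
[3] flags=1000 CC?T → r1=0xeb
[4] flags=0010 → (cmp)
[5] flags=0010 LS?F → skip
[6] flags=0010 PL?T → r1=0x41
[7] flags=0010 GT?T → r0=0x57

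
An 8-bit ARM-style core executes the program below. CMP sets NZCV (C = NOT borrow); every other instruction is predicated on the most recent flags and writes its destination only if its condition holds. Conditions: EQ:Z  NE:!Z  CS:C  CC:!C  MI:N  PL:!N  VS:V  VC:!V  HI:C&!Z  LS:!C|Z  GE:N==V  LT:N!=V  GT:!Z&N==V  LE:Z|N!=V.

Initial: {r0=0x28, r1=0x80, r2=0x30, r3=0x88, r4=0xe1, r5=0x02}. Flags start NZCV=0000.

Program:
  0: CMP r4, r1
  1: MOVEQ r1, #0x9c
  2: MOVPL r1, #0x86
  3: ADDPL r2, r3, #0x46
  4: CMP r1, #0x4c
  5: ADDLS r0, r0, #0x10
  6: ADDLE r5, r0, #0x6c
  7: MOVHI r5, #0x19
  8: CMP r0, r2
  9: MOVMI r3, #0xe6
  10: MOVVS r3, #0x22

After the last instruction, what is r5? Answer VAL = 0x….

0: ✓ CMP  NZCV=0010
1: · MOVEQ
2: ✓ MOVPL  r1←0x86
3: ✓ ADDPL  r2←0xce
4: ✓ CMP  NZCV=0011
5: · ADDLS
6: ✓ ADDLE  r5←0x94
7: ✓ MOVHI  r5←0x19
8: ✓ CMP  NZCV=0000
9: · MOVMI
10: · MOVVS

VAL = 0x19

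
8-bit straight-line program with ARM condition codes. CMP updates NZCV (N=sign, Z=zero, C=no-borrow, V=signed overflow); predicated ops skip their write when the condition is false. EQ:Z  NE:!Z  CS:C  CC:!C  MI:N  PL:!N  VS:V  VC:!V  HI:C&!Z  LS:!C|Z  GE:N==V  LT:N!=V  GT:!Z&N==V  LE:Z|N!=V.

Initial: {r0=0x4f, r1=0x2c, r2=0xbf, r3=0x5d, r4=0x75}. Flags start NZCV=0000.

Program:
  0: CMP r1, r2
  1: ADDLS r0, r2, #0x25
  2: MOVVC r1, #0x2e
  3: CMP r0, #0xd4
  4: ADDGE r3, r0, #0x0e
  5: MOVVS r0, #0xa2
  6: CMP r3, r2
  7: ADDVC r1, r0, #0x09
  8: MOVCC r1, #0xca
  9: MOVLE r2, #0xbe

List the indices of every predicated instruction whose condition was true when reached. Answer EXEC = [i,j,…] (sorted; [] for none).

EXEC = [1,2,4,7]

0: ✓ CMP  NZCV=0000
1: ✓ ADDLS  r0←0xe4
2: ✓ MOVVC  r1←0x2e
3: ✓ CMP  NZCV=0010
4: ✓ ADDGE  r3←0xf2
5: · MOVVS
6: ✓ CMP  NZCV=0010
7: ✓ ADDVC  r1←0xed
8: · MOVCC
9: · MOVLE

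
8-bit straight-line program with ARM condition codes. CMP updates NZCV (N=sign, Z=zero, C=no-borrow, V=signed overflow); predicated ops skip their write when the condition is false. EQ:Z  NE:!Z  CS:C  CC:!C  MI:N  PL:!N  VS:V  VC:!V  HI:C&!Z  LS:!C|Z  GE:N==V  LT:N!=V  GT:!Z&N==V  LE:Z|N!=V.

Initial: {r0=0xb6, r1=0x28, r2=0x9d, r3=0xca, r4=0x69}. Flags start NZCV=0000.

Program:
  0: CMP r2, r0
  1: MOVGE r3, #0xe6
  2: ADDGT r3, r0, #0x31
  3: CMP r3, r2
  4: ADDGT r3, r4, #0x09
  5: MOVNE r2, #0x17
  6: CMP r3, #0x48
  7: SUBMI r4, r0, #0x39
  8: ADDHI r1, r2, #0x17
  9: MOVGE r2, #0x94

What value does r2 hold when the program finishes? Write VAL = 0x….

0: ✓ CMP  NZCV=1000
1: · MOVGE
2: · ADDGT
3: ✓ CMP  NZCV=0010
4: ✓ ADDGT  r3←0x72
5: ✓ MOVNE  r2←0x17
6: ✓ CMP  NZCV=0010
7: · SUBMI
8: ✓ ADDHI  r1←0x2e
9: ✓ MOVGE  r2←0x94

VAL = 0x94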